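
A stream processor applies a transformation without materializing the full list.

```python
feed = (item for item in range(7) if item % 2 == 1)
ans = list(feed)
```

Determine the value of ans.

Step 1: Filter range(7) keeping only odd values:
  item=0: even, excluded
  item=1: odd, included
  item=2: even, excluded
  item=3: odd, included
  item=4: even, excluded
  item=5: odd, included
  item=6: even, excluded
Therefore ans = [1, 3, 5].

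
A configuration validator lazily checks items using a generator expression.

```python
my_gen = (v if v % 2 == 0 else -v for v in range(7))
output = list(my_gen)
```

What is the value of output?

Step 1: For each v in range(7), yield v if even, else -v:
  v=0: even, yield 0
  v=1: odd, yield -1
  v=2: even, yield 2
  v=3: odd, yield -3
  v=4: even, yield 4
  v=5: odd, yield -5
  v=6: even, yield 6
Therefore output = [0, -1, 2, -3, 4, -5, 6].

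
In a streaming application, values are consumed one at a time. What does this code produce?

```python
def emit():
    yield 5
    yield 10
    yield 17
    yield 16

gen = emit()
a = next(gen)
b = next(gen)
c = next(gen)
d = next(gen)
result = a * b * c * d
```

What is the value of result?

Step 1: Create generator and consume all values:
  a = next(gen) = 5
  b = next(gen) = 10
  c = next(gen) = 17
  d = next(gen) = 16
Step 2: result = 5 * 10 * 17 * 16 = 13600.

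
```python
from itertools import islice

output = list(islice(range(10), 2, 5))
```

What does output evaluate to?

Step 1: islice(range(10), 2, 5) takes elements at indices [2, 5).
Step 2: Elements: [2, 3, 4].
Therefore output = [2, 3, 4].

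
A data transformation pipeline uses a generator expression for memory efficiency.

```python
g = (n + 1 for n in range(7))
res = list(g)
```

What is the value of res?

Step 1: For each n in range(7), compute n+1:
  n=0: 0+1 = 1
  n=1: 1+1 = 2
  n=2: 2+1 = 3
  n=3: 3+1 = 4
  n=4: 4+1 = 5
  n=5: 5+1 = 6
  n=6: 6+1 = 7
Therefore res = [1, 2, 3, 4, 5, 6, 7].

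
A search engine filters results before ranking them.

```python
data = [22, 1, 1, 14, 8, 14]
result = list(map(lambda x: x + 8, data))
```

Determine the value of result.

Step 1: Apply lambda x: x + 8 to each element:
  22 -> 30
  1 -> 9
  1 -> 9
  14 -> 22
  8 -> 16
  14 -> 22
Therefore result = [30, 9, 9, 22, 16, 22].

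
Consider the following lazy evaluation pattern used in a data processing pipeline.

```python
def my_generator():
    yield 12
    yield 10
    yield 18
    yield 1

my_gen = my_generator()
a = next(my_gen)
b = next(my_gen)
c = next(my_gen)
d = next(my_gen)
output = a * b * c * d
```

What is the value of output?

Step 1: Create generator and consume all values:
  a = next(my_gen) = 12
  b = next(my_gen) = 10
  c = next(my_gen) = 18
  d = next(my_gen) = 1
Step 2: output = 12 * 10 * 18 * 1 = 2160.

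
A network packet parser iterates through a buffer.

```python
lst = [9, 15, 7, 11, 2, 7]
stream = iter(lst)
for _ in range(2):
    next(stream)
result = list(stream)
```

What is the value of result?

Step 1: Create iterator over [9, 15, 7, 11, 2, 7].
Step 2: Advance 2 positions (consuming [9, 15]).
Step 3: list() collects remaining elements: [7, 11, 2, 7].
Therefore result = [7, 11, 2, 7].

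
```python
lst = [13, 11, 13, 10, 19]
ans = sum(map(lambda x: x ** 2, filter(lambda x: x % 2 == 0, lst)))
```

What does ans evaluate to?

Step 1: Filter even numbers from [13, 11, 13, 10, 19]: [10]
Step 2: Square each: [100]
Step 3: Sum = 100.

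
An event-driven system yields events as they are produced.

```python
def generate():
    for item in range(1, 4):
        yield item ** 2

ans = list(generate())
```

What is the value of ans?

Step 1: For each item in range(1, 4), yield item**2:
  item=1: yield 1**2 = 1
  item=2: yield 2**2 = 4
  item=3: yield 3**2 = 9
Therefore ans = [1, 4, 9].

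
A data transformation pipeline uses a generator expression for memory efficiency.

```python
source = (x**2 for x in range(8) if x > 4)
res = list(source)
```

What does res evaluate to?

Step 1: For range(8), keep x > 4, then square:
  x=0: 0 <= 4, excluded
  x=1: 1 <= 4, excluded
  x=2: 2 <= 4, excluded
  x=3: 3 <= 4, excluded
  x=4: 4 <= 4, excluded
  x=5: 5 > 4, yield 5**2 = 25
  x=6: 6 > 4, yield 6**2 = 36
  x=7: 7 > 4, yield 7**2 = 49
Therefore res = [25, 36, 49].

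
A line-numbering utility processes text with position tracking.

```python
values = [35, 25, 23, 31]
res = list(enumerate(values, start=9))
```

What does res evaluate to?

Step 1: enumerate with start=9:
  (9, 35)
  (10, 25)
  (11, 23)
  (12, 31)
Therefore res = [(9, 35), (10, 25), (11, 23), (12, 31)].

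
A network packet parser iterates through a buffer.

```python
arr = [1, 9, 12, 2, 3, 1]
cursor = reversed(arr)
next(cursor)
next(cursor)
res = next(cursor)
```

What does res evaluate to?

Step 1: reversed([1, 9, 12, 2, 3, 1]) gives iterator: [1, 3, 2, 12, 9, 1].
Step 2: First next() = 1, second next() = 3.
Step 3: Third next() = 2.
Therefore res = 2.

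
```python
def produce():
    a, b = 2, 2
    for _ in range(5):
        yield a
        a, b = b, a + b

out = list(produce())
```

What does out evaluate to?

Step 1: Fibonacci-like sequence starting with a=2, b=2:
  Iteration 1: yield a=2, then a,b = 2,4
  Iteration 2: yield a=2, then a,b = 4,6
  Iteration 3: yield a=4, then a,b = 6,10
  Iteration 4: yield a=6, then a,b = 10,16
  Iteration 5: yield a=10, then a,b = 16,26
Therefore out = [2, 2, 4, 6, 10].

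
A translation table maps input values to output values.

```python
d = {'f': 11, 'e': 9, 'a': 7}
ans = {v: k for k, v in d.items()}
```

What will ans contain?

Step 1: Invert dict (swap keys and values):
  'f': 11 -> 11: 'f'
  'e': 9 -> 9: 'e'
  'a': 7 -> 7: 'a'
Therefore ans = {11: 'f', 9: 'e', 7: 'a'}.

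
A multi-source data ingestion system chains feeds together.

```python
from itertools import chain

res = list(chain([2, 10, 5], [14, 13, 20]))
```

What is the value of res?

Step 1: chain() concatenates iterables: [2, 10, 5] + [14, 13, 20].
Therefore res = [2, 10, 5, 14, 13, 20].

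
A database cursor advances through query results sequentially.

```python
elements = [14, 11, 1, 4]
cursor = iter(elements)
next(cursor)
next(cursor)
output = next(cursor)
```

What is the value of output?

Step 1: Create iterator over [14, 11, 1, 4].
Step 2: next() consumes 14.
Step 3: next() consumes 11.
Step 4: next() returns 1.
Therefore output = 1.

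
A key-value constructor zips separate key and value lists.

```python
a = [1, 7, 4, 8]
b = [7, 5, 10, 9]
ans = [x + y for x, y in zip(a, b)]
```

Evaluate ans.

Step 1: Add corresponding elements:
  1 + 7 = 8
  7 + 5 = 12
  4 + 10 = 14
  8 + 9 = 17
Therefore ans = [8, 12, 14, 17].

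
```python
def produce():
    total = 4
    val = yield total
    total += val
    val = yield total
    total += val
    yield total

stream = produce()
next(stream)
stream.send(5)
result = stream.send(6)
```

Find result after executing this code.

Step 1: next() -> yield total=4.
Step 2: send(5) -> val=5, total = 4+5 = 9, yield 9.
Step 3: send(6) -> val=6, total = 9+6 = 15, yield 15.
Therefore result = 15.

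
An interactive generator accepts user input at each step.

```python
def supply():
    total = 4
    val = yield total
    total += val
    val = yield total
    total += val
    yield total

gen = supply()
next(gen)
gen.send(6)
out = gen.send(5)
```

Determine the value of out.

Step 1: next() -> yield total=4.
Step 2: send(6) -> val=6, total = 4+6 = 10, yield 10.
Step 3: send(5) -> val=5, total = 10+5 = 15, yield 15.
Therefore out = 15.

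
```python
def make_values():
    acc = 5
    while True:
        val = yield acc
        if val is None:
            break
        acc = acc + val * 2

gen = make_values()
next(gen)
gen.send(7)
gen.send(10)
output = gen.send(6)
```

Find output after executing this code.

Step 1: next() -> yield acc=5.
Step 2: send(7) -> val=7, acc = 5 + 7*2 = 19, yield 19.
Step 3: send(10) -> val=10, acc = 19 + 10*2 = 39, yield 39.
Step 4: send(6) -> val=6, acc = 39 + 6*2 = 51, yield 51.
Therefore output = 51.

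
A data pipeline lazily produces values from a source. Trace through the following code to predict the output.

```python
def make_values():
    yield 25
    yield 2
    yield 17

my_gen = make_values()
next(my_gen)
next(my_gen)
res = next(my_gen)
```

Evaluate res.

Step 1: make_values() creates a generator.
Step 2: next(my_gen) yields 25 (consumed and discarded).
Step 3: next(my_gen) yields 2 (consumed and discarded).
Step 4: next(my_gen) yields 17, assigned to res.
Therefore res = 17.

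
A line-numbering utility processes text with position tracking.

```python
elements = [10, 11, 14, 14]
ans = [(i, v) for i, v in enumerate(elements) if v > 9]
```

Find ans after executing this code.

Step 1: Filter enumerate([10, 11, 14, 14]) keeping v > 9:
  (0, 10): 10 > 9, included
  (1, 11): 11 > 9, included
  (2, 14): 14 > 9, included
  (3, 14): 14 > 9, included
Therefore ans = [(0, 10), (1, 11), (2, 14), (3, 14)].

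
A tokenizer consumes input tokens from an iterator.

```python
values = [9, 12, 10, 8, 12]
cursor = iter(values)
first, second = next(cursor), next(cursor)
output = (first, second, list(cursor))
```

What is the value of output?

Step 1: Create iterator over [9, 12, 10, 8, 12].
Step 2: first = 9, second = 12.
Step 3: Remaining elements: [10, 8, 12].
Therefore output = (9, 12, [10, 8, 12]).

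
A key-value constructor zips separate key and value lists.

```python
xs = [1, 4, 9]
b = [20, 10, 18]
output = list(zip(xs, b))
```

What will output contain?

Step 1: zip pairs elements at same index:
  Index 0: (1, 20)
  Index 1: (4, 10)
  Index 2: (9, 18)
Therefore output = [(1, 20), (4, 10), (9, 18)].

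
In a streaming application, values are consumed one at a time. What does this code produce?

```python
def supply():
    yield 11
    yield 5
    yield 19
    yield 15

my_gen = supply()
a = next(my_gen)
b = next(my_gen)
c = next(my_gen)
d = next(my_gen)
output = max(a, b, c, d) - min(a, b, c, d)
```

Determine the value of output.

Step 1: Create generator and consume all values:
  a = next(my_gen) = 11
  b = next(my_gen) = 5
  c = next(my_gen) = 19
  d = next(my_gen) = 15
Step 2: max = 19, min = 5, output = 19 - 5 = 14.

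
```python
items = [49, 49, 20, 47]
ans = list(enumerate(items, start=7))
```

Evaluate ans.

Step 1: enumerate with start=7:
  (7, 49)
  (8, 49)
  (9, 20)
  (10, 47)
Therefore ans = [(7, 49), (8, 49), (9, 20), (10, 47)].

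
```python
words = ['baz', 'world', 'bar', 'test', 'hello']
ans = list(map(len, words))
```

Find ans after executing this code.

Step 1: Map len() to each word:
  'baz' -> 3
  'world' -> 5
  'bar' -> 3
  'test' -> 4
  'hello' -> 5
Therefore ans = [3, 5, 3, 4, 5].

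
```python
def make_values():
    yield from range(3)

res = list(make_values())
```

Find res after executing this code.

Step 1: yield from delegates to the iterable, yielding each element.
Step 2: Collected values: [0, 1, 2].
Therefore res = [0, 1, 2].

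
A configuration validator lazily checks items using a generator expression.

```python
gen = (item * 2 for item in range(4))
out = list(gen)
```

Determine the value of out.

Step 1: For each item in range(4), compute item*2:
  item=0: 0*2 = 0
  item=1: 1*2 = 2
  item=2: 2*2 = 4
  item=3: 3*2 = 6
Therefore out = [0, 2, 4, 6].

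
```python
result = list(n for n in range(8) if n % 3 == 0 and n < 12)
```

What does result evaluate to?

Step 1: Filter range(8) where n % 3 == 0 and n < 12:
  n=0: both conditions met, included
  n=1: excluded (1 % 3 != 0)
  n=2: excluded (2 % 3 != 0)
  n=3: both conditions met, included
  n=4: excluded (4 % 3 != 0)
  n=5: excluded (5 % 3 != 0)
  n=6: both conditions met, included
  n=7: excluded (7 % 3 != 0)
Therefore result = [0, 3, 6].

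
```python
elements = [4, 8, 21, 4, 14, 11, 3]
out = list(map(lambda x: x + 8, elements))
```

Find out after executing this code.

Step 1: Apply lambda x: x + 8 to each element:
  4 -> 12
  8 -> 16
  21 -> 29
  4 -> 12
  14 -> 22
  11 -> 19
  3 -> 11
Therefore out = [12, 16, 29, 12, 22, 19, 11].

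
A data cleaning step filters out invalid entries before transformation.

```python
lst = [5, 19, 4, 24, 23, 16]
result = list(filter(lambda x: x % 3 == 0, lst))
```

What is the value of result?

Step 1: Filter elements divisible by 3:
  5 % 3 = 2: removed
  19 % 3 = 1: removed
  4 % 3 = 1: removed
  24 % 3 = 0: kept
  23 % 3 = 2: removed
  16 % 3 = 1: removed
Therefore result = [24].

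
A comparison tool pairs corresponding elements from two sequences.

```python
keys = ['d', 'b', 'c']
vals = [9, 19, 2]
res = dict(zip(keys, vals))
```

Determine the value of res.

Step 1: zip pairs keys with values:
  'd' -> 9
  'b' -> 19
  'c' -> 2
Therefore res = {'d': 9, 'b': 19, 'c': 2}.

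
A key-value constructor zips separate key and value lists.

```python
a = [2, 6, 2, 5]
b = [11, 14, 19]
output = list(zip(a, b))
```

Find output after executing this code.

Step 1: zip stops at shortest (len(a)=4, len(b)=3):
  Index 0: (2, 11)
  Index 1: (6, 14)
  Index 2: (2, 19)
Step 2: Last element of a (5) has no pair, dropped.
Therefore output = [(2, 11), (6, 14), (2, 19)].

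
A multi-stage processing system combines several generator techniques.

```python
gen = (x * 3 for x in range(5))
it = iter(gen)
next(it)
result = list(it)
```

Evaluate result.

Step 1: Generator produces [0, 3, 6, 9, 12].
Step 2: next(it) consumes first element (0).
Step 3: list(it) collects remaining: [3, 6, 9, 12].
Therefore result = [3, 6, 9, 12].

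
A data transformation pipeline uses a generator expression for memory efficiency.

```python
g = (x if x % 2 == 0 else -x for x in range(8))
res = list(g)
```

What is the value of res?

Step 1: For each x in range(8), yield x if even, else -x:
  x=0: even, yield 0
  x=1: odd, yield -1
  x=2: even, yield 2
  x=3: odd, yield -3
  x=4: even, yield 4
  x=5: odd, yield -5
  x=6: even, yield 6
  x=7: odd, yield -7
Therefore res = [0, -1, 2, -3, 4, -5, 6, -7].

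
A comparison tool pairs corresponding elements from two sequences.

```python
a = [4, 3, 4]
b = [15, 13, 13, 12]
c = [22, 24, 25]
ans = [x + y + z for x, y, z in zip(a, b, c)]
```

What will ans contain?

Step 1: zip three lists (truncates to shortest, len=3):
  4 + 15 + 22 = 41
  3 + 13 + 24 = 40
  4 + 13 + 25 = 42
Therefore ans = [41, 40, 42].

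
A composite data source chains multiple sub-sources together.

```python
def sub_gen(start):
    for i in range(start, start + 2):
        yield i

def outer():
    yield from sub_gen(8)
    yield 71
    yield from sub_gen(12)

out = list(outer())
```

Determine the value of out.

Step 1: outer() delegates to sub_gen(8):
  yield 8
  yield 9
Step 2: yield 71
Step 3: Delegates to sub_gen(12):
  yield 12
  yield 13
Therefore out = [8, 9, 71, 12, 13].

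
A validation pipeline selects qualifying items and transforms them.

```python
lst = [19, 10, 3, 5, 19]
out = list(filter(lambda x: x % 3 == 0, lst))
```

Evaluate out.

Step 1: Filter elements divisible by 3:
  19 % 3 = 1: removed
  10 % 3 = 1: removed
  3 % 3 = 0: kept
  5 % 3 = 2: removed
  19 % 3 = 1: removed
Therefore out = [3].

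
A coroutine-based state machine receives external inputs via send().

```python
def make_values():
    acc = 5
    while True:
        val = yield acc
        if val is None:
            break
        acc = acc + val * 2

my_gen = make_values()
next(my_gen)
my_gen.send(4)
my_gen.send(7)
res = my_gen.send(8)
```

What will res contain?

Step 1: next() -> yield acc=5.
Step 2: send(4) -> val=4, acc = 5 + 4*2 = 13, yield 13.
Step 3: send(7) -> val=7, acc = 13 + 7*2 = 27, yield 27.
Step 4: send(8) -> val=8, acc = 27 + 8*2 = 43, yield 43.
Therefore res = 43.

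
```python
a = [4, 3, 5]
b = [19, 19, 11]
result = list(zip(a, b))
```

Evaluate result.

Step 1: zip pairs elements at same index:
  Index 0: (4, 19)
  Index 1: (3, 19)
  Index 2: (5, 11)
Therefore result = [(4, 19), (3, 19), (5, 11)].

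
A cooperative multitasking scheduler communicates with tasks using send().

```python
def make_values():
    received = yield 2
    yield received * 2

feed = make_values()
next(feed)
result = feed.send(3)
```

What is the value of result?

Step 1: next(feed) advances to first yield, producing 2.
Step 2: send(3) resumes, received = 3.
Step 3: yield received * 2 = 3 * 2 = 6.
Therefore result = 6.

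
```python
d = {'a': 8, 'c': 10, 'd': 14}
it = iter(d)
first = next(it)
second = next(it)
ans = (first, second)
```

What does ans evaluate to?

Step 1: iter(d) iterates over keys: ['a', 'c', 'd'].
Step 2: first = next(it) = 'a', second = next(it) = 'c'.
Therefore ans = ('a', 'c').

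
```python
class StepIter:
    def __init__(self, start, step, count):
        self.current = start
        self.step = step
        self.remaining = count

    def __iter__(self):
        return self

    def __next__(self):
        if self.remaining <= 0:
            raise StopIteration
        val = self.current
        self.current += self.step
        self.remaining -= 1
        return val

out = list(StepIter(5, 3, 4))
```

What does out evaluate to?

Step 1: StepIter starts at 5, increments by 3, for 4 steps:
  Yield 5, then current += 3
  Yield 8, then current += 3
  Yield 11, then current += 3
  Yield 14, then current += 3
Therefore out = [5, 8, 11, 14].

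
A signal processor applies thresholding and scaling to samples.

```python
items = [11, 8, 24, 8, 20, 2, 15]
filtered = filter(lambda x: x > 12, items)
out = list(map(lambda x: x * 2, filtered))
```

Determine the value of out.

Step 1: Filter items for elements > 12:
  11: removed
  8: removed
  24: kept
  8: removed
  20: kept
  2: removed
  15: kept
Step 2: Map x * 2 on filtered [24, 20, 15]:
  24 -> 48
  20 -> 40
  15 -> 30
Therefore out = [48, 40, 30].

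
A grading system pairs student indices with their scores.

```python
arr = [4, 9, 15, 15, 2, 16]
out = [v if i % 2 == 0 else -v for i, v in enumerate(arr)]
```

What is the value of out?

Step 1: For each (i, v), keep v if i is even, negate if odd:
  i=0 (even): keep 4
  i=1 (odd): negate to -9
  i=2 (even): keep 15
  i=3 (odd): negate to -15
  i=4 (even): keep 2
  i=5 (odd): negate to -16
Therefore out = [4, -9, 15, -15, 2, -16].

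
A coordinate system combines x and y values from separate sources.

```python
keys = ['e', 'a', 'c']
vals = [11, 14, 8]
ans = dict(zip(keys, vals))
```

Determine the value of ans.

Step 1: zip pairs keys with values:
  'e' -> 11
  'a' -> 14
  'c' -> 8
Therefore ans = {'e': 11, 'a': 14, 'c': 8}.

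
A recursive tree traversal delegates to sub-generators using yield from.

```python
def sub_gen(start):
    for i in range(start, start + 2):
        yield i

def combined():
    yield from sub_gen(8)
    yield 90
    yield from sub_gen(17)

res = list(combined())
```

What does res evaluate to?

Step 1: combined() delegates to sub_gen(8):
  yield 8
  yield 9
Step 2: yield 90
Step 3: Delegates to sub_gen(17):
  yield 17
  yield 18
Therefore res = [8, 9, 90, 17, 18].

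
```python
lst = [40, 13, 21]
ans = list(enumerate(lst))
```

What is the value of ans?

Step 1: enumerate pairs each element with its index:
  (0, 40)
  (1, 13)
  (2, 21)
Therefore ans = [(0, 40), (1, 13), (2, 21)].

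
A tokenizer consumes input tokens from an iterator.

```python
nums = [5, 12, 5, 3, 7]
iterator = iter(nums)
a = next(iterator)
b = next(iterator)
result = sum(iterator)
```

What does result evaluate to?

Step 1: Create iterator over [5, 12, 5, 3, 7].
Step 2: a = next() = 5, b = next() = 12.
Step 3: sum() of remaining [5, 3, 7] = 15.
Therefore result = 15.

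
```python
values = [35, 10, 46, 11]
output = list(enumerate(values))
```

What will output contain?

Step 1: enumerate pairs each element with its index:
  (0, 35)
  (1, 10)
  (2, 46)
  (3, 11)
Therefore output = [(0, 35), (1, 10), (2, 46), (3, 11)].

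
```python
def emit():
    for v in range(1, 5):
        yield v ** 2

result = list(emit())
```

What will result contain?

Step 1: For each v in range(1, 5), yield v**2:
  v=1: yield 1**2 = 1
  v=2: yield 2**2 = 4
  v=3: yield 3**2 = 9
  v=4: yield 4**2 = 16
Therefore result = [1, 4, 9, 16].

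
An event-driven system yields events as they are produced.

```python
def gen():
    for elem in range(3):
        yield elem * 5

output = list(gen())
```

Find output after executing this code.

Step 1: For each elem in range(3), yield elem * 5:
  elem=0: yield 0 * 5 = 0
  elem=1: yield 1 * 5 = 5
  elem=2: yield 2 * 5 = 10
Therefore output = [0, 5, 10].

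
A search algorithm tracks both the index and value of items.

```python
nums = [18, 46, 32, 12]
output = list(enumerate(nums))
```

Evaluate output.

Step 1: enumerate pairs each element with its index:
  (0, 18)
  (1, 46)
  (2, 32)
  (3, 12)
Therefore output = [(0, 18), (1, 46), (2, 32), (3, 12)].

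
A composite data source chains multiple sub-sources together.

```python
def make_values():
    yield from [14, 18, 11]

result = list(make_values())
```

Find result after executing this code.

Step 1: yield from delegates to the iterable, yielding each element.
Step 2: Collected values: [14, 18, 11].
Therefore result = [14, 18, 11].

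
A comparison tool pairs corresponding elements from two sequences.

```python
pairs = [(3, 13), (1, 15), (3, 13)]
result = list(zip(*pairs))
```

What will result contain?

Step 1: zip(*pairs) transposes: unzips [(3, 13), (1, 15), (3, 13)] into separate sequences.
Step 2: First elements: (3, 1, 3), second elements: (13, 15, 13).
Therefore result = [(3, 1, 3), (13, 15, 13)].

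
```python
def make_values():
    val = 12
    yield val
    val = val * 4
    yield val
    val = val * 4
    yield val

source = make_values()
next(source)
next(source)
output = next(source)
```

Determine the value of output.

Step 1: Trace through generator execution:
  Yield 1: val starts at 12, yield 12
  Yield 2: val = 12 * 4 = 48, yield 48
  Yield 3: val = 48 * 4 = 192, yield 192
Step 2: First next() gets 12, second next() gets the second value, third next() yields 192.
Therefore output = 192.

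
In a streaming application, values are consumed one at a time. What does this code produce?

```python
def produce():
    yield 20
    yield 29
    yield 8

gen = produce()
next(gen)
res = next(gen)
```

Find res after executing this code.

Step 1: produce() creates a generator.
Step 2: next(gen) yields 20 (consumed and discarded).
Step 3: next(gen) yields 29, assigned to res.
Therefore res = 29.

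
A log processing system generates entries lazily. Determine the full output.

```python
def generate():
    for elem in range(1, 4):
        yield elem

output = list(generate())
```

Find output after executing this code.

Step 1: The generator yields each value from range(1, 4).
Step 2: list() consumes all yields: [1, 2, 3].
Therefore output = [1, 2, 3].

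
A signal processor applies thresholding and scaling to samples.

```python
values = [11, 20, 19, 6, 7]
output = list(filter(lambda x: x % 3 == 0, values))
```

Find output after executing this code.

Step 1: Filter elements divisible by 3:
  11 % 3 = 2: removed
  20 % 3 = 2: removed
  19 % 3 = 1: removed
  6 % 3 = 0: kept
  7 % 3 = 1: removed
Therefore output = [6].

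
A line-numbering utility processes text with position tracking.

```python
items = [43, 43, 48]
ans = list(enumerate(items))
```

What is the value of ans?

Step 1: enumerate pairs each element with its index:
  (0, 43)
  (1, 43)
  (2, 48)
Therefore ans = [(0, 43), (1, 43), (2, 48)].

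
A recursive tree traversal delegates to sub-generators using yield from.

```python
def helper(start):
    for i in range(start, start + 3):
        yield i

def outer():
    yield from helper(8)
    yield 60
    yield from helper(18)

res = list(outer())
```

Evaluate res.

Step 1: outer() delegates to helper(8):
  yield 8
  yield 9
  yield 10
Step 2: yield 60
Step 3: Delegates to helper(18):
  yield 18
  yield 19
  yield 20
Therefore res = [8, 9, 10, 60, 18, 19, 20].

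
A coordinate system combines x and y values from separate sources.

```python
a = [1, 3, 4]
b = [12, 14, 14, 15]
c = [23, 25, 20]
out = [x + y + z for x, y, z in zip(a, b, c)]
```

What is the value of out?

Step 1: zip three lists (truncates to shortest, len=3):
  1 + 12 + 23 = 36
  3 + 14 + 25 = 42
  4 + 14 + 20 = 38
Therefore out = [36, 42, 38].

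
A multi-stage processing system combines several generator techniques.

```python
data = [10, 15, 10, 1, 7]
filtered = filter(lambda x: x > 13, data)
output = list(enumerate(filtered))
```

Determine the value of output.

Step 1: Filter [10, 15, 10, 1, 7] for > 13: [15].
Step 2: enumerate re-indexes from 0: [(0, 15)].
Therefore output = [(0, 15)].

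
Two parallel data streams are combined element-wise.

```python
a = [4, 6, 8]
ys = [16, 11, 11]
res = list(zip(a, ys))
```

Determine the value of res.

Step 1: zip pairs elements at same index:
  Index 0: (4, 16)
  Index 1: (6, 11)
  Index 2: (8, 11)
Therefore res = [(4, 16), (6, 11), (8, 11)].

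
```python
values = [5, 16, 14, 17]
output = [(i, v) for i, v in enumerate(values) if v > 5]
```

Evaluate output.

Step 1: Filter enumerate([5, 16, 14, 17]) keeping v > 5:
  (0, 5): 5 <= 5, excluded
  (1, 16): 16 > 5, included
  (2, 14): 14 > 5, included
  (3, 17): 17 > 5, included
Therefore output = [(1, 16), (2, 14), (3, 17)].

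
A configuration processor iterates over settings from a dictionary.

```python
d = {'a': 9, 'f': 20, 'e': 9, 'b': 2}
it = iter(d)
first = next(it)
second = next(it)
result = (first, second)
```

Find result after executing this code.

Step 1: iter(d) iterates over keys: ['a', 'f', 'e', 'b'].
Step 2: first = next(it) = 'a', second = next(it) = 'f'.
Therefore result = ('a', 'f').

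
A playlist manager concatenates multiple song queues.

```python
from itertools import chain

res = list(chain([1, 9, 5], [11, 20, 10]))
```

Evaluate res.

Step 1: chain() concatenates iterables: [1, 9, 5] + [11, 20, 10].
Therefore res = [1, 9, 5, 11, 20, 10].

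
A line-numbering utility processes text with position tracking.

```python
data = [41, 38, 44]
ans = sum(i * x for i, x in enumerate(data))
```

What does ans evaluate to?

Step 1: Compute i * x for each (i, x) in enumerate([41, 38, 44]):
  i=0, x=41: 0*41 = 0
  i=1, x=38: 1*38 = 38
  i=2, x=44: 2*44 = 88
Step 2: sum = 0 + 38 + 88 = 126.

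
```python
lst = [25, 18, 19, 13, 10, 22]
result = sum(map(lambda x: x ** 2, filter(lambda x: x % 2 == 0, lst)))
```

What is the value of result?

Step 1: Filter even numbers from [25, 18, 19, 13, 10, 22]: [18, 10, 22]
Step 2: Square each: [324, 100, 484]
Step 3: Sum = 908.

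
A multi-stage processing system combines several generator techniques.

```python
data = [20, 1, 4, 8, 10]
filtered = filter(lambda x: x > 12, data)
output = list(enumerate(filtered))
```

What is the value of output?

Step 1: Filter [20, 1, 4, 8, 10] for > 12: [20].
Step 2: enumerate re-indexes from 0: [(0, 20)].
Therefore output = [(0, 20)].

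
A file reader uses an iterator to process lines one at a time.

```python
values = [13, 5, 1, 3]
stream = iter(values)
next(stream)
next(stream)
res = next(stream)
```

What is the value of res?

Step 1: Create iterator over [13, 5, 1, 3].
Step 2: next() consumes 13.
Step 3: next() consumes 5.
Step 4: next() returns 1.
Therefore res = 1.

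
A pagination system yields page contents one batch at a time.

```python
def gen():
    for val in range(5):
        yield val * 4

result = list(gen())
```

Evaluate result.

Step 1: For each val in range(5), yield val * 4:
  val=0: yield 0 * 4 = 0
  val=1: yield 1 * 4 = 4
  val=2: yield 2 * 4 = 8
  val=3: yield 3 * 4 = 12
  val=4: yield 4 * 4 = 16
Therefore result = [0, 4, 8, 12, 16].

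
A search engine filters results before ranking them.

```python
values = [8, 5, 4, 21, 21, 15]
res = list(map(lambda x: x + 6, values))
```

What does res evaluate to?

Step 1: Apply lambda x: x + 6 to each element:
  8 -> 14
  5 -> 11
  4 -> 10
  21 -> 27
  21 -> 27
  15 -> 21
Therefore res = [14, 11, 10, 27, 27, 21].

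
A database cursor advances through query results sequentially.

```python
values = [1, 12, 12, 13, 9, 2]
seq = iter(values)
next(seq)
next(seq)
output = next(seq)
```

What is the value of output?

Step 1: Create iterator over [1, 12, 12, 13, 9, 2].
Step 2: next() consumes 1.
Step 3: next() consumes 12.
Step 4: next() returns 12.
Therefore output = 12.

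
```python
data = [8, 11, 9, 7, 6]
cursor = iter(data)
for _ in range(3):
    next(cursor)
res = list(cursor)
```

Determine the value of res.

Step 1: Create iterator over [8, 11, 9, 7, 6].
Step 2: Advance 3 positions (consuming [8, 11, 9]).
Step 3: list() collects remaining elements: [7, 6].
Therefore res = [7, 6].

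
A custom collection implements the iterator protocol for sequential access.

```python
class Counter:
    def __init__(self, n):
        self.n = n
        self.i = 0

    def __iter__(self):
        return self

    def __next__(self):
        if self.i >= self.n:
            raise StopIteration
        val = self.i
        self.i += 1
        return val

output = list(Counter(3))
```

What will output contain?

Step 1: Counter(3) creates an iterator counting 0 to 2.
Step 2: list() consumes all values: [0, 1, 2].
Therefore output = [0, 1, 2].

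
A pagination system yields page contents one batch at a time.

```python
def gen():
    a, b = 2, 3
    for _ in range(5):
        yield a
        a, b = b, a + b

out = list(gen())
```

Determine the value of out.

Step 1: Fibonacci-like sequence starting with a=2, b=3:
  Iteration 1: yield a=2, then a,b = 3,5
  Iteration 2: yield a=3, then a,b = 5,8
  Iteration 3: yield a=5, then a,b = 8,13
  Iteration 4: yield a=8, then a,b = 13,21
  Iteration 5: yield a=13, then a,b = 21,34
Therefore out = [2, 3, 5, 8, 13].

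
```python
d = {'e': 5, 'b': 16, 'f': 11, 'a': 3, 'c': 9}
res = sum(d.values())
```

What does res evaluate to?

Step 1: d.values() = [5, 16, 11, 3, 9].
Step 2: sum = 44.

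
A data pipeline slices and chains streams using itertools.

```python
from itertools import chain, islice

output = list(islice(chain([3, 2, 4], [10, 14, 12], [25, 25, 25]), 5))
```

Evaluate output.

Step 1: chain([3, 2, 4], [10, 14, 12], [25, 25, 25]) = [3, 2, 4, 10, 14, 12, 25, 25, 25].
Step 2: islice takes first 5 elements: [3, 2, 4, 10, 14].
Therefore output = [3, 2, 4, 10, 14].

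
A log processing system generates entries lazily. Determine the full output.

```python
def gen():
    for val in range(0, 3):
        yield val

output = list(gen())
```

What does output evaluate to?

Step 1: The generator yields each value from range(0, 3).
Step 2: list() consumes all yields: [0, 1, 2].
Therefore output = [0, 1, 2].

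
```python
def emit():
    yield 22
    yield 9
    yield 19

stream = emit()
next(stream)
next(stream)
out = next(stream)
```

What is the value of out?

Step 1: emit() creates a generator.
Step 2: next(stream) yields 22 (consumed and discarded).
Step 3: next(stream) yields 9 (consumed and discarded).
Step 4: next(stream) yields 19, assigned to out.
Therefore out = 19.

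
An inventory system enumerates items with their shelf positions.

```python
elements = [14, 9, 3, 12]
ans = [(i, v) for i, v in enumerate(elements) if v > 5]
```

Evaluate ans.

Step 1: Filter enumerate([14, 9, 3, 12]) keeping v > 5:
  (0, 14): 14 > 5, included
  (1, 9): 9 > 5, included
  (2, 3): 3 <= 5, excluded
  (3, 12): 12 > 5, included
Therefore ans = [(0, 14), (1, 9), (3, 12)].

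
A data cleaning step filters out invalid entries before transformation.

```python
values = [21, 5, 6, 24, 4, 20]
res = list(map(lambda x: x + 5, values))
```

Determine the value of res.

Step 1: Apply lambda x: x + 5 to each element:
  21 -> 26
  5 -> 10
  6 -> 11
  24 -> 29
  4 -> 9
  20 -> 25
Therefore res = [26, 10, 11, 29, 9, 25].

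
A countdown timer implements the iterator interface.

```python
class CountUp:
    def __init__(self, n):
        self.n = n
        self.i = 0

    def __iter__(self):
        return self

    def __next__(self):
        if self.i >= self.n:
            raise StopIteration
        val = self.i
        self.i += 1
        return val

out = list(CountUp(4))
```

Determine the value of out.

Step 1: CountUp(4) creates an iterator counting 0 to 3.
Step 2: list() consumes all values: [0, 1, 2, 3].
Therefore out = [0, 1, 2, 3].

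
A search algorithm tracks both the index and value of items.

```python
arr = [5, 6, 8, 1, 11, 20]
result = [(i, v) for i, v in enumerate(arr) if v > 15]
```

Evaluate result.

Step 1: Filter enumerate([5, 6, 8, 1, 11, 20]) keeping v > 15:
  (0, 5): 5 <= 15, excluded
  (1, 6): 6 <= 15, excluded
  (2, 8): 8 <= 15, excluded
  (3, 1): 1 <= 15, excluded
  (4, 11): 11 <= 15, excluded
  (5, 20): 20 > 15, included
Therefore result = [(5, 20)].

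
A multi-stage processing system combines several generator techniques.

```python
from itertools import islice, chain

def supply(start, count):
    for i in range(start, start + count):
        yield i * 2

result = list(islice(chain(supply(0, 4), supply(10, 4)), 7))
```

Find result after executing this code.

Step 1: supply(0, 4) yields [0, 2, 4, 6].
Step 2: supply(10, 4) yields [20, 22, 24, 26].
Step 3: chain concatenates: [0, 2, 4, 6, 20, 22, 24, 26].
Step 4: islice takes first 7: [0, 2, 4, 6, 20, 22, 24].
Therefore result = [0, 2, 4, 6, 20, 22, 24].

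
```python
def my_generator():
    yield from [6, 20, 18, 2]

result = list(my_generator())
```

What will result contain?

Step 1: yield from delegates to the iterable, yielding each element.
Step 2: Collected values: [6, 20, 18, 2].
Therefore result = [6, 20, 18, 2].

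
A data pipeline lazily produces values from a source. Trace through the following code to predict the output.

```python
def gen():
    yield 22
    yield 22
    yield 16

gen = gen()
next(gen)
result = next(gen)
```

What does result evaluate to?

Step 1: gen() creates a generator.
Step 2: next(gen) yields 22 (consumed and discarded).
Step 3: next(gen) yields 22, assigned to result.
Therefore result = 22.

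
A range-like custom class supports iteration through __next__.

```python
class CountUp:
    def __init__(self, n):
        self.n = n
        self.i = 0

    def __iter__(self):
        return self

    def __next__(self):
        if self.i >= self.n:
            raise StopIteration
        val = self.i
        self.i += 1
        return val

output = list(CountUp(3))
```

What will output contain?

Step 1: CountUp(3) creates an iterator counting 0 to 2.
Step 2: list() consumes all values: [0, 1, 2].
Therefore output = [0, 1, 2].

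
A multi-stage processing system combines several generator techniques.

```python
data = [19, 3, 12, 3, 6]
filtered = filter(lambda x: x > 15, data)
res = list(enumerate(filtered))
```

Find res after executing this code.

Step 1: Filter [19, 3, 12, 3, 6] for > 15: [19].
Step 2: enumerate re-indexes from 0: [(0, 19)].
Therefore res = [(0, 19)].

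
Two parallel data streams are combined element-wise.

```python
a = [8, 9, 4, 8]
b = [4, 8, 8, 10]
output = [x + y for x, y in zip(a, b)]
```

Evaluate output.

Step 1: Add corresponding elements:
  8 + 4 = 12
  9 + 8 = 17
  4 + 8 = 12
  8 + 10 = 18
Therefore output = [12, 17, 12, 18].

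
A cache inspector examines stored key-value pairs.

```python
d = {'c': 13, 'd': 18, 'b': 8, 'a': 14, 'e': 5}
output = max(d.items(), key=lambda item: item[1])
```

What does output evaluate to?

Step 1: Find item with maximum value:
  ('c', 13)
  ('d', 18)
  ('b', 8)
  ('a', 14)
  ('e', 5)
Step 2: Maximum value is 18 at key 'd'.
Therefore output = ('d', 18).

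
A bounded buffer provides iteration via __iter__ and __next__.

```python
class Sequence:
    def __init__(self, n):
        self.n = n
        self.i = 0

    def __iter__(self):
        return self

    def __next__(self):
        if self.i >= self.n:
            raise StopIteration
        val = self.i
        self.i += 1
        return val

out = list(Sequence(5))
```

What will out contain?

Step 1: Sequence(5) creates an iterator counting 0 to 4.
Step 2: list() consumes all values: [0, 1, 2, 3, 4].
Therefore out = [0, 1, 2, 3, 4].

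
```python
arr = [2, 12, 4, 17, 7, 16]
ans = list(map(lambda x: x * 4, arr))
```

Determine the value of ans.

Step 1: Apply lambda x: x * 4 to each element:
  2 -> 8
  12 -> 48
  4 -> 16
  17 -> 68
  7 -> 28
  16 -> 64
Therefore ans = [8, 48, 16, 68, 28, 64].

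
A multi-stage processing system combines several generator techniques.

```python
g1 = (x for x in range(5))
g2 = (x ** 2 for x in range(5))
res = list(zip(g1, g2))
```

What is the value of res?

Step 1: g1 produces [0, 1, 2, 3, 4].
Step 2: g2 produces [0, 1, 4, 9, 16].
Step 3: zip pairs them: [(0, 0), (1, 1), (2, 4), (3, 9), (4, 16)].
Therefore res = [(0, 0), (1, 1), (2, 4), (3, 9), (4, 16)].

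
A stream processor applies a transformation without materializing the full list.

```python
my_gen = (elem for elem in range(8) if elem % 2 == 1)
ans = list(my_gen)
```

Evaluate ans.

Step 1: Filter range(8) keeping only odd values:
  elem=0: even, excluded
  elem=1: odd, included
  elem=2: even, excluded
  elem=3: odd, included
  elem=4: even, excluded
  elem=5: odd, included
  elem=6: even, excluded
  elem=7: odd, included
Therefore ans = [1, 3, 5, 7].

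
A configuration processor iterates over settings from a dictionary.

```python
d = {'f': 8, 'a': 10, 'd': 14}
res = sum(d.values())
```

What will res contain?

Step 1: d.values() = [8, 10, 14].
Step 2: sum = 32.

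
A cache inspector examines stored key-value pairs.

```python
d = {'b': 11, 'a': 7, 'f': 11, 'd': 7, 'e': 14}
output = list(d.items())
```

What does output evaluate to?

Step 1: d.items() returns (key, value) pairs in insertion order.
Therefore output = [('b', 11), ('a', 7), ('f', 11), ('d', 7), ('e', 14)].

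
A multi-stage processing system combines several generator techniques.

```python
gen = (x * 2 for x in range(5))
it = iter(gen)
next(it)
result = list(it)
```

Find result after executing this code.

Step 1: Generator produces [0, 2, 4, 6, 8].
Step 2: next(it) consumes first element (0).
Step 3: list(it) collects remaining: [2, 4, 6, 8].
Therefore result = [2, 4, 6, 8].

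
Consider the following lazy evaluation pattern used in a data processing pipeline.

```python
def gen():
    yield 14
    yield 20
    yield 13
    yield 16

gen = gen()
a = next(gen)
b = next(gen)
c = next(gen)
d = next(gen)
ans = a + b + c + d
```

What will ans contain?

Step 1: Create generator and consume all values:
  a = next(gen) = 14
  b = next(gen) = 20
  c = next(gen) = 13
  d = next(gen) = 16
Step 2: ans = 14 + 20 + 13 + 16 = 63.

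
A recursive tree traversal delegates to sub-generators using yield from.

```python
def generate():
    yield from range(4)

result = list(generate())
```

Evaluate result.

Step 1: yield from delegates to the iterable, yielding each element.
Step 2: Collected values: [0, 1, 2, 3].
Therefore result = [0, 1, 2, 3].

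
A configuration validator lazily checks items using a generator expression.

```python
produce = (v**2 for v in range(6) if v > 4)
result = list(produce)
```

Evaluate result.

Step 1: For range(6), keep v > 4, then square:
  v=0: 0 <= 4, excluded
  v=1: 1 <= 4, excluded
  v=2: 2 <= 4, excluded
  v=3: 3 <= 4, excluded
  v=4: 4 <= 4, excluded
  v=5: 5 > 4, yield 5**2 = 25
Therefore result = [25].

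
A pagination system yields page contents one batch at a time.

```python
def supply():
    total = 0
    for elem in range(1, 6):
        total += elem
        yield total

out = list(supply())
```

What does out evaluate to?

Step 1: Generator accumulates running sum:
  elem=1: total = 1, yield 1
  elem=2: total = 3, yield 3
  elem=3: total = 6, yield 6
  elem=4: total = 10, yield 10
  elem=5: total = 15, yield 15
Therefore out = [1, 3, 6, 10, 15].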